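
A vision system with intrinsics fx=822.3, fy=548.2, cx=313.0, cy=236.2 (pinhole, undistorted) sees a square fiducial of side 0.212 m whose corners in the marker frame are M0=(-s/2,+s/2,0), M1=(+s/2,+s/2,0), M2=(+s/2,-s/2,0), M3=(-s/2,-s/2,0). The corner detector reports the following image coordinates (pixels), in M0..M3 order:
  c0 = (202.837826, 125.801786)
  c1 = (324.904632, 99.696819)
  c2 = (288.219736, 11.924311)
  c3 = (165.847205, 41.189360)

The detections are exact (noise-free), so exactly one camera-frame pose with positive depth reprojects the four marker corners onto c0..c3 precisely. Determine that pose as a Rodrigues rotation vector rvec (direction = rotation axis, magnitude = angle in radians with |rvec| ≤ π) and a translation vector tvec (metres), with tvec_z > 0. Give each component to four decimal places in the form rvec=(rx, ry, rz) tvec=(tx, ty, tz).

Intrinsics K: fx=822.3, fy=548.2, cx=313.0, cy=236.2
Marker side s = 0.212 m; corners in marker frame (Z=0):
  M0 = (-0.1060, +0.1060, 0)
  M1 = (+0.1060, +0.1060, 0)
  M2 = (+0.1060, -0.1060, 0)
  M3 = (-0.1060, -0.1060, 0)
Detected image corners:
  c0 = (202.837826, 125.801786) px
  c1 = (324.904632, 99.696819) px
  c2 = (288.219736, 11.924311) px
  c3 = (165.847205, 41.189360) px
Planar DLT: solve 8×8 A·h = b for H (H[2,2]=1):
  H  [+538.65000 +188.08020 +244.56716]
  H  [-141.28544 +410.50591 +70.14560]
  H  [-0.15422 +0.05828 +1.00000]
B = K⁻¹H; ‖b₁‖=0.754862, ‖b₂‖=0.754862; λ = 2/(‖b₁‖+‖b₂‖) = 1.324745, sign → tz>0 ⇒ λ=+1.324745
r₁ = λ·B[:,0] = (+0.94554,-0.25340,-0.20430); r₂ = λ·B[:,1] = (+0.27361,+0.95874,+0.07721)
r₃ = r₁×r₂ = (+0.17631,-0.12890,+0.97586); SVD([r₁ r₂ r₃]) → R = UVᵀ:
  R  [+0.94554 +0.27361 +0.17631]
  R  [-0.25340 +0.95874 -0.12890]
  R  [-0.20430 +0.07721 +0.97586]
t = (-0.11025, -0.40128, +1.32475) m
tr R = 2.880138; θ = arccos((tr R − 1)/2) = 0.347964 rad = 19.937°
axis k = ((R−Rᵀ)₃₂, (R−Rᵀ)₁₃, (R−Rᵀ)₂₁) / (2 sinθ) = (+0.302231, +0.558100, -0.772775)
rvec = θ·k = (+0.105165, +0.194199, -0.268898)

rvec=(0.1052, 0.1942, -0.2689) tvec=(-0.1102, -0.4013, 1.3247)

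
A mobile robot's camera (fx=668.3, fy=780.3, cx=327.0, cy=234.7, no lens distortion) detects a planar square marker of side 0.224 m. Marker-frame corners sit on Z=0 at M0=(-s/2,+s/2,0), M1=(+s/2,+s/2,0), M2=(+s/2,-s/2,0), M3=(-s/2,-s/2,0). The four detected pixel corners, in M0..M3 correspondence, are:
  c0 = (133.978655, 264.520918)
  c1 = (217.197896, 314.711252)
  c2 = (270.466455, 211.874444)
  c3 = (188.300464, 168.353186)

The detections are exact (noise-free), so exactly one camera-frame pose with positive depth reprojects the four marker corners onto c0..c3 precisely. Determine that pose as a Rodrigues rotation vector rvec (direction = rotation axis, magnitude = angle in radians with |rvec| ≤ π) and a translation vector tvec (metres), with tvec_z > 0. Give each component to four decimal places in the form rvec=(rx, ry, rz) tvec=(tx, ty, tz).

Intrinsics K: fx=668.3, fy=780.3, cx=327.0, cy=234.7
Marker side s = 0.224 m; corners in marker frame (Z=0):
  M0 = (-0.1120, +0.1120, 0)
  M1 = (+0.1120, +0.1120, 0)
  M2 = (+0.1120, -0.1120, 0)
  M3 = (-0.1120, -0.1120, 0)
Detected image corners:
  c0 = (133.978655, 264.520918) px
  c1 = (217.197896, 314.711252) px
  c2 = (270.466455, 211.874444) px
  c3 = (188.300464, 168.353186) px
Planar DLT: solve 8×8 A·h = b for H (H[2,2]=1):
  H  [+326.88401 -279.19726 +202.10012]
  H  [+158.83243 +397.67686 +238.24491]
  H  [-0.20855 -0.19253 +1.00000]
B = K⁻¹H; ‖b₁‖=0.681090, ‖b₂‖=0.681090; λ = 2/(‖b₁‖+‖b₂‖) = 1.468234, sign → tz>0 ⇒ λ=+1.468234
r₁ = λ·B[:,0] = (+0.86798,+0.39096,-0.30620); r₂ = λ·B[:,1] = (-0.47507,+0.83331,-0.28268)
r₃ = r₁×r₂ = (+0.14464,+0.39083,+0.90903); SVD([r₁ r₂ r₃]) → R = UVᵀ:
  R  [+0.86798 -0.47507 +0.14464]
  R  [+0.39096 +0.83331 +0.39083]
  R  [-0.30620 -0.28268 +0.90903]
t = (-0.27440, +0.00667, +1.46823) m
tr R = 2.610312; θ = arccos((tr R − 1)/2) = 0.634858 rad = 36.375°
axis k = ((R−Rᵀ)₃₂, (R−Rᵀ)₁₃, (R−Rᵀ)₂₁) / (2 sinθ) = (-0.567827, +0.380097, +0.730136)
rvec = θ·k = (-0.360490, +0.241308, +0.463533)

rvec=(-0.3605, 0.2413, 0.4635) tvec=(-0.2744, 0.0067, 1.4682)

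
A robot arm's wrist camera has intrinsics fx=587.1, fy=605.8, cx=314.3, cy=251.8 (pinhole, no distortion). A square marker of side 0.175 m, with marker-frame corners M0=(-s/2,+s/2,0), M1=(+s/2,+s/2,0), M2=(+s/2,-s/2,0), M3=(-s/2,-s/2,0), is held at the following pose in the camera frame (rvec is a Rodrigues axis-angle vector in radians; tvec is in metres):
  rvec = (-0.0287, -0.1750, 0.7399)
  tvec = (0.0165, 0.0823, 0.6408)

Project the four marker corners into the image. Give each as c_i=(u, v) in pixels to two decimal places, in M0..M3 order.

c0=(214.54, 337.83) c1=(333.78, 444.79) c2=(437.11, 321.89) c3=(324.98, 212.50)

Intrinsics K: fx=587.1, fy=605.8, cx=314.3, cy=251.8
Marker side s = 0.175 m; corners in marker frame (Z=0):
  M0 = (-0.0875, +0.0875, 0)
  M1 = (+0.0875, +0.0875, 0)
  M2 = (+0.0875, -0.0875, 0)
  M3 = (-0.0875, -0.0875, 0)
rvec = (-0.0287, -0.1750, 0.7399), |rvec| = θ = 0.76086 rad = 43.594°
Rodrigues: sinθ=0.68954, 1−cosθ=0.27575; R = I + sinθ·[k]× + (1−cosθ)·[k]×²:
    [+0.72464 -0.66816 -0.16871]
    [+0.67294 +0.73883 -0.03567]
    [+0.14848 -0.08769 +0.98502]
t = (0.0165, 0.0823, 0.6408) m
M0: Pc = R·M0+t = (-0.10537, +0.08807, +0.62014); u = 587.1·(-0.10537)/0.62014 + 314.3 = 214.5434, v = 605.8·(+0.08807)/0.62014 + 251.8 = 337.8298
M1: Pc = R·M1+t = (+0.02144, +0.20583, +0.64612); u = 587.1·(+0.02144)/0.64612 + 314.3 = 333.7835, v = 605.8·(+0.20583)/0.64612 + 251.8 = 444.7861
M2: Pc = R·M2+t = (+0.13837, +0.07653, +0.66146); u = 587.1·(+0.13837)/0.66146 + 314.3 = 437.1135, v = 605.8·(+0.07653)/0.66146 + 251.8 = 321.8938
M3: Pc = R·M3+t = (+0.01156, -0.04123, +0.63548); u = 587.1·(+0.01156)/0.63548 + 314.3 = 324.9780, v = 605.8·(-0.04123)/0.63548 + 251.8 = 212.4952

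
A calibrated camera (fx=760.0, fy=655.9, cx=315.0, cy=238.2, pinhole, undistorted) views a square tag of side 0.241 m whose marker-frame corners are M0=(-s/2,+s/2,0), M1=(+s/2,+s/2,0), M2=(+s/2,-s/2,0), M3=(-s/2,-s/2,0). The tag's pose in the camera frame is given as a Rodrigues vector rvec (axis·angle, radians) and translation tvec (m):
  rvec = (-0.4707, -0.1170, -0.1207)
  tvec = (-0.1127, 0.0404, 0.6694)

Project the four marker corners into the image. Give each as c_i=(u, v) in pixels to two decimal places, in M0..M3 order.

c0=(43.04, 410.85) c1=(343.02, 379.46) c2=(303.64, 170.06) c3=(47.28, 186.67)

Intrinsics K: fx=760.0, fy=655.9, cx=315.0, cy=238.2
Marker side s = 0.241 m; corners in marker frame (Z=0):
  M0 = (-0.1205, +0.1205, 0)
  M1 = (+0.1205, +0.1205, 0)
  M2 = (+0.1205, -0.1205, 0)
  M3 = (-0.1205, -0.1205, 0)
rvec = (-0.4707, -0.1170, -0.1207), |rvec| = θ = 0.49982 rad = 28.637°
Rodrigues: sinθ=0.47926, 1−cosθ=0.12233; R = I + sinθ·[k]× + (1−cosθ)·[k]×²:
    [+0.98616 +0.14270 -0.08437]
    [-0.08877 +0.88437 +0.45826]
    [+0.14001 -0.44443 +0.88480]
t = (-0.1127, 0.0404, 0.6694) m
M0: Pc = R·M0+t = (-0.21434, +0.15766, +0.59898); u = 760.0·(-0.21434)/0.59898 + 315.0 = 43.0422, v = 655.9·(+0.15766)/0.59898 + 238.2 = 410.8477
M1: Pc = R·M1+t = (+0.02333, +0.13627, +0.63272); u = 760.0·(+0.02333)/0.63272 + 315.0 = 343.0215, v = 655.9·(+0.13627)/0.63272 + 238.2 = 379.4633
M2: Pc = R·M2+t = (-0.01106, -0.07686, +0.73982); u = 760.0·(-0.01106)/0.73982 + 315.0 = 303.6351, v = 655.9·(-0.07686)/0.73982 + 238.2 = 170.0556
M3: Pc = R·M3+t = (-0.24873, -0.05547, +0.70608); u = 760.0·(-0.24873)/0.70608 + 315.0 = 47.2783, v = 655.9·(-0.05547)/0.70608 + 238.2 = 186.6720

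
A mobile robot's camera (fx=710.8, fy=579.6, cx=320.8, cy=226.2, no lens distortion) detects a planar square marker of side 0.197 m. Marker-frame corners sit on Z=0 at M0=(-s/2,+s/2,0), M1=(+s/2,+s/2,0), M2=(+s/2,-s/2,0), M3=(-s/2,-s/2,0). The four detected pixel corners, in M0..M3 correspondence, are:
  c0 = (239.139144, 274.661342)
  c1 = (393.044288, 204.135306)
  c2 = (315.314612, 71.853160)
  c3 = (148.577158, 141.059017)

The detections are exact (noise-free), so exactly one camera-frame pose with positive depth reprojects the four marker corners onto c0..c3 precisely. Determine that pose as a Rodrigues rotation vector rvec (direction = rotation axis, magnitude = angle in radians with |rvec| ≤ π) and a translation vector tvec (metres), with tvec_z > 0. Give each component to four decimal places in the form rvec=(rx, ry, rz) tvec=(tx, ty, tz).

Intrinsics K: fx=710.8, fy=579.6, cx=320.8, cy=226.2
Marker side s = 0.197 m; corners in marker frame (Z=0):
  M0 = (-0.0985, +0.0985, 0)
  M1 = (+0.0985, +0.0985, 0)
  M2 = (+0.0985, -0.0985, 0)
  M3 = (-0.0985, -0.0985, 0)
Detected image corners:
  c0 = (239.139144, 274.661342) px
  c1 = (393.044288, 204.135306) px
  c2 = (315.314612, 71.853160) px
  c3 = (148.577158, 141.059017) px
Planar DLT: solve 8×8 A·h = b for H (H[2,2]=1):
  H  [+869.54546 +508.05399 +276.88604]
  H  [-318.97390 +726.24966 +174.16469]
  H  [+0.20687 +0.29772 +1.00000]
B = K⁻¹H; ‖b₁‖=1.310676, ‖b₂‖=1.310676; λ = 2/(‖b₁‖+‖b₂‖) = 0.762965, sign → tz>0 ⇒ λ=+0.762965
r₁ = λ·B[:,0] = (+0.86213,-0.48148,+0.15784); r₂ = λ·B[:,1] = (+0.44282,+0.86736,+0.22715)
r₃ = r₁×r₂ = (-0.24627,-0.12594,+0.96098); SVD([r₁ r₂ r₃]) → R = UVᵀ:
  R  [+0.86213 +0.44282 -0.24627]
  R  [-0.48148 +0.86736 -0.12594]
  R  [+0.15784 +0.22715 +0.96098]
t = (-0.04714, -0.06850, +0.76296) m
tr R = 2.690468; θ = arccos((tr R − 1)/2) = 0.563793 rad = 32.303°
axis k = ((R−Rᵀ)₃₂, (R−Rᵀ)₁₃, (R−Rᵀ)₂₁) / (2 sinθ) = (+0.330365, -0.378097, -0.864813)
rvec = θ·k = (+0.186257, -0.213168, -0.487576)

rvec=(0.1863, -0.2132, -0.4876) tvec=(-0.0471, -0.0685, 0.7630)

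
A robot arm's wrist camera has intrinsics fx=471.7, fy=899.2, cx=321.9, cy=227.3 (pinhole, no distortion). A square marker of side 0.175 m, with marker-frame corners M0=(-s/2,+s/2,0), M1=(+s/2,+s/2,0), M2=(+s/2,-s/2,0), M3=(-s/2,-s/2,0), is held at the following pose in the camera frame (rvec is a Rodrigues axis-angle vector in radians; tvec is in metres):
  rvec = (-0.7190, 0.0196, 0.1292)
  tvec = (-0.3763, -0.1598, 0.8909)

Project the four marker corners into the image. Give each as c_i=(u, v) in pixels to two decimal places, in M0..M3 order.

Intrinsics K: fx=471.7, fy=899.2, cx=321.9, cy=227.3
Marker side s = 0.175 m; corners in marker frame (Z=0):
  M0 = (-0.0875, +0.0875, 0)
  M1 = (+0.0875, +0.0875, 0)
  M2 = (+0.0875, -0.0875, 0)
  M3 = (-0.0875, -0.0875, 0)
rvec = (-0.7190, 0.0196, 0.1292), |rvec| = θ = 0.73078 rad = 41.871°
Rodrigues: sinθ=0.66745, 1−cosθ=0.25535; R = I + sinθ·[k]× + (1−cosθ)·[k]×²:
    [+0.99183 -0.12474 -0.02652]
    [+0.11127 +0.74484 +0.65790]
    [-0.06232 -0.65548 +0.75264]
t = (-0.3763, -0.1598, 0.8909) m
M0: Pc = R·M0+t = (-0.47400, -0.10436, +0.83900); u = 471.7·(-0.47400)/0.83900 + 321.9 = 55.4084, v = 899.2·(-0.10436)/0.83900 + 227.3 = 115.4492
M1: Pc = R·M1+t = (-0.30043, -0.08489, +0.82809); u = 471.7·(-0.30043)/0.82809 + 321.9 = 150.7687, v = 899.2·(-0.08489)/0.82809 + 227.3 = 135.1196
M2: Pc = R·M2+t = (-0.27860, -0.21524, +0.94280); u = 471.7·(-0.27860)/0.94280 + 321.9 = 182.5118, v = 899.2·(-0.21524)/0.94280 + 227.3 = 22.0165
M3: Pc = R·M3+t = (-0.45217, -0.23471, +0.95371); u = 471.7·(-0.45217)/0.95371 + 321.9 = 98.2581, v = 899.2·(-0.23471)/0.95371 + 227.3 = 6.0053

c0=(55.41, 115.45) c1=(150.77, 135.12) c2=(182.51, 22.02) c3=(98.26, 6.01)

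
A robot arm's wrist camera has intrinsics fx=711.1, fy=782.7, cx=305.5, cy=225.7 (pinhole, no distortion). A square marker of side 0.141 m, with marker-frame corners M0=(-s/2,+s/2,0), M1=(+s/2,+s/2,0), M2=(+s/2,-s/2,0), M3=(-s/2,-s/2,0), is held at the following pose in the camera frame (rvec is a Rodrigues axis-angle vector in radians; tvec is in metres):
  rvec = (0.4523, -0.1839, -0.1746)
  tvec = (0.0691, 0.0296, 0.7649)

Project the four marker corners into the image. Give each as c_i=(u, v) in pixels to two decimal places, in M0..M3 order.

c0=(314.28, 331.77) c1=(434.53, 300.82) c2=(428.47, 175.73) c3=(297.56, 206.05)

Intrinsics K: fx=711.1, fy=782.7, cx=305.5, cy=225.7
Marker side s = 0.141 m; corners in marker frame (Z=0):
  M0 = (-0.0705, +0.0705, 0)
  M1 = (+0.0705, +0.0705, 0)
  M2 = (+0.0705, -0.0705, 0)
  M3 = (-0.0705, -0.0705, 0)
rvec = (0.4523, -0.1839, -0.1746), |rvec| = θ = 0.51854 rad = 29.710°
Rodrigues: sinθ=0.49561, 1−cosθ=0.13145; R = I + sinθ·[k]× + (1−cosθ)·[k]×²:
    [+0.96856 +0.12621 -0.21438]
    [-0.20755 +0.88508 -0.41660]
    [+0.13716 +0.44800 +0.88345]
t = (0.0691, 0.0296, 0.7649) m
M0: Pc = R·M0+t = (+0.00971, +0.10663, +0.78681); u = 711.1·(+0.00971)/0.78681 + 305.5 = 314.2797, v = 782.7·(+0.10663)/0.78681 + 225.7 = 331.7725
M1: Pc = R·M1+t = (+0.14628, +0.07737, +0.80615); u = 711.1·(+0.14628)/0.80615 + 305.5 = 434.5336, v = 782.7·(+0.07737)/0.80615 + 225.7 = 300.8153
M2: Pc = R·M2+t = (+0.12849, -0.04743, +0.74299); u = 711.1·(+0.12849)/0.74299 + 305.5 = 428.4714, v = 782.7·(-0.04743)/0.74299 + 225.7 = 175.7347
M3: Pc = R·M3+t = (-0.00808, -0.01817, +0.72365); u = 711.1·(-0.00808)/0.72365 + 305.5 = 297.5584, v = 782.7·(-0.01817)/0.72365 + 225.7 = 206.0514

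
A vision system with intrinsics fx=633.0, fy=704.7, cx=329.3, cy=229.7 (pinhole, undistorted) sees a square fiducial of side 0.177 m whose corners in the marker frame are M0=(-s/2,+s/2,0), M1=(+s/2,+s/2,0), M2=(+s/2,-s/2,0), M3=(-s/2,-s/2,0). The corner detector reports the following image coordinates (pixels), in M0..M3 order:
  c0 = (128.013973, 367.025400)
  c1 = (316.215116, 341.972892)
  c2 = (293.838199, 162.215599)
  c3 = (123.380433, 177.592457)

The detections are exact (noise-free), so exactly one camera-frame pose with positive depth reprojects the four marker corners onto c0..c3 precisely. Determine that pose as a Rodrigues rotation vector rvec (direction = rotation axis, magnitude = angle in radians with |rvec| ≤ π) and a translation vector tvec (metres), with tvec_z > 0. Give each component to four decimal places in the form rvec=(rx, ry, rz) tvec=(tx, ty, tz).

rvec=(-0.3842, -0.1282, -0.1225) tvec=(-0.1125, 0.0248, 0.6333)

Intrinsics K: fx=633.0, fy=704.7, cx=329.3, cy=229.7
Marker side s = 0.177 m; corners in marker frame (Z=0):
  M0 = (-0.0885, +0.0885, 0)
  M1 = (+0.0885, +0.0885, 0)
  M2 = (+0.0885, -0.0885, 0)
  M3 = (-0.0885, -0.0885, 0)
Detected image corners:
  c0 = (128.013973, 367.025400) px
  c1 = (316.215116, 341.972892) px
  c2 = (293.838199, 162.215599) px
  c3 = (123.380433, 177.592457) px
Planar DLT: solve 8×8 A·h = b for H (H[2,2]=1):
  H  [+1060.78183 -46.83187 +216.86629]
  H  [-51.72062 +891.17531 +257.28375]
  H  [+0.23300 -0.57655 +1.00000]
B = K⁻¹H; ‖b₁‖=1.579032, ‖b₂‖=1.579032; λ = 2/(‖b₁‖+‖b₂‖) = 0.633299, sign → tz>0 ⇒ λ=+0.633299
r₁ = λ·B[:,0] = (+0.98452,-0.09458,+0.14756); r₂ = λ·B[:,1] = (+0.14309,+0.91990,-0.36513)
r₃ = r₁×r₂ = (-0.10120,+0.38059,+0.91919); SVD([r₁ r₂ r₃]) → R = UVᵀ:
  R  [+0.98452 +0.14309 -0.10120]
  R  [-0.09458 +0.91990 +0.38059]
  R  [+0.14756 -0.36513 +0.91919]
t = (-0.11249, +0.02479, +0.63330) m
tr R = 2.823606; θ = arccos((tr R − 1)/2) = 0.423142 rad = 24.244°
axis k = ((R−Rᵀ)₃₂, (R−Rᵀ)₁₃, (R−Rᵀ)₂₁) / (2 sinθ) = (-0.908019, -0.302903, -0.289398)
rvec = θ·k = (-0.384221, -0.128171, -0.122456)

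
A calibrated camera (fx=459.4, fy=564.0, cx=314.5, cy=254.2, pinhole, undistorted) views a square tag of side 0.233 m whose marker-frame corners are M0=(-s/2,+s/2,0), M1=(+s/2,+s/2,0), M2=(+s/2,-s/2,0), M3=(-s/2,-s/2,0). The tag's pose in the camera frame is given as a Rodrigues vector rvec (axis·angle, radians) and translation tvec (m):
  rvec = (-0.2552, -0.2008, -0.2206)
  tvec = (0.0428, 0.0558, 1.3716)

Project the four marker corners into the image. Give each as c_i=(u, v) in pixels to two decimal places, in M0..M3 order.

c0=(300.36, 334.52) c1=(375.53, 313.29) c2=(355.21, 224.00) c3=(282.16, 241.02)

Intrinsics K: fx=459.4, fy=564.0, cx=314.5, cy=254.2
Marker side s = 0.233 m; corners in marker frame (Z=0):
  M0 = (-0.1165, +0.1165, 0)
  M1 = (+0.1165, +0.1165, 0)
  M2 = (+0.1165, -0.1165, 0)
  M3 = (-0.1165, -0.1165, 0)
rvec = (-0.2552, -0.2008, -0.2206), |rvec| = θ = 0.39257 rad = 22.493°
Rodrigues: sinθ=0.38257, 1−cosθ=0.07607; R = I + sinθ·[k]× + (1−cosθ)·[k]×²:
    [+0.95608 +0.24027 -0.16789]
    [-0.18968 +0.94383 +0.27056]
    [+0.22347 -0.22683 +0.94795]
t = (0.0428, 0.0558, 1.3716) m
M0: Pc = R·M0+t = (-0.04059, +0.18785, +1.31914); u = 459.4·(-0.04059)/1.31914 + 314.5 = 300.3638, v = 564.0·(+0.18785)/1.31914 + 254.2 = 334.5174
M1: Pc = R·M1+t = (+0.18217, +0.14366, +1.37121); u = 459.4·(+0.18217)/1.37121 + 314.5 = 375.5345, v = 564.0·(+0.14366)/1.37121 + 254.2 = 313.2890
M2: Pc = R·M2+t = (+0.12619, -0.07625, +1.42406); u = 459.4·(+0.12619)/1.42406 + 314.5 = 355.2091, v = 564.0·(-0.07625)/1.42406 + 254.2 = 223.9994
M3: Pc = R·M3+t = (-0.09657, -0.03206, +1.37199); u = 459.4·(-0.09657)/1.37199 + 314.5 = 282.1628, v = 564.0·(-0.03206)/1.37199 + 254.2 = 241.0214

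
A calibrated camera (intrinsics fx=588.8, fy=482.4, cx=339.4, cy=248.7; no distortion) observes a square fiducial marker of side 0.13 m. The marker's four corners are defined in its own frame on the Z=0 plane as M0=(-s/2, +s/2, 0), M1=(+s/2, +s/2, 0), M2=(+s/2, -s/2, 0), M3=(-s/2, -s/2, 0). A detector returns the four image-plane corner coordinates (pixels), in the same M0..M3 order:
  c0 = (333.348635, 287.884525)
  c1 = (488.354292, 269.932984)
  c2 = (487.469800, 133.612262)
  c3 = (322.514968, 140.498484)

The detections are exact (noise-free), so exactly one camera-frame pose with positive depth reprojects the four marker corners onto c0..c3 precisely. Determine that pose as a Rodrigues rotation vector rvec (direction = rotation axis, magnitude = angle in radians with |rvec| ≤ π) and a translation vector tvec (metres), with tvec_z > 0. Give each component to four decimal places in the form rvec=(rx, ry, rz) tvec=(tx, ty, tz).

rvec=(0.1921, -0.2966, -0.0859) tvec=(0.0538, -0.0355, 0.4406)

Intrinsics K: fx=588.8, fy=482.4, cx=339.4, cy=248.7
Marker side s = 0.13 m; corners in marker frame (Z=0):
  M0 = (-0.0650, +0.0650, 0)
  M1 = (+0.0650, +0.0650, 0)
  M2 = (+0.0650, -0.0650, 0)
  M3 = (-0.0650, -0.0650, 0)
Detected image corners:
  c0 = (333.348635, 287.884525) px
  c1 = (488.354292, 269.932984) px
  c2 = (487.469800, 133.612262) px
  c3 = (322.514968, 140.498484) px
Planar DLT: solve 8×8 A·h = b for H (H[2,2]=1):
  H  [+1490.50293 +229.06250 +411.33547]
  H  [+36.29321 +1184.03127 +209.82123]
  H  [+0.63987 +0.45495 +1.00000]
B = K⁻¹H; ‖b₁‖=2.269595, ‖b₂‖=2.269595; λ = 2/(‖b₁‖+‖b₂‖) = 0.440607, sign → tz>0 ⇒ λ=+0.440607
r₁ = λ·B[:,0] = (+0.95285,-0.11220,+0.28193); r₂ = λ·B[:,1] = (+0.05586,+0.97811,+0.20045)
r₃ = r₁×r₂ = (-0.29825,-0.17525,+0.93826); SVD([r₁ r₂ r₃]) → R = UVᵀ:
  R  [+0.95285 +0.05586 -0.29825]
  R  [-0.11220 +0.97811 -0.17525]
  R  [+0.28193 +0.20045 +0.93826]
t = (+0.05383, -0.03551, +0.44061) m
tr R = 2.869221; θ = arccos((tr R − 1)/2) = 0.363634 rad = 20.835°
axis k = ((R−Rᵀ)₃₂, (R−Rᵀ)₁₃, (R−Rᵀ)₂₁) / (2 sinθ) = (+0.528165, -0.815612, -0.236261)
rvec = θ·k = (+0.192059, -0.296584, -0.085913)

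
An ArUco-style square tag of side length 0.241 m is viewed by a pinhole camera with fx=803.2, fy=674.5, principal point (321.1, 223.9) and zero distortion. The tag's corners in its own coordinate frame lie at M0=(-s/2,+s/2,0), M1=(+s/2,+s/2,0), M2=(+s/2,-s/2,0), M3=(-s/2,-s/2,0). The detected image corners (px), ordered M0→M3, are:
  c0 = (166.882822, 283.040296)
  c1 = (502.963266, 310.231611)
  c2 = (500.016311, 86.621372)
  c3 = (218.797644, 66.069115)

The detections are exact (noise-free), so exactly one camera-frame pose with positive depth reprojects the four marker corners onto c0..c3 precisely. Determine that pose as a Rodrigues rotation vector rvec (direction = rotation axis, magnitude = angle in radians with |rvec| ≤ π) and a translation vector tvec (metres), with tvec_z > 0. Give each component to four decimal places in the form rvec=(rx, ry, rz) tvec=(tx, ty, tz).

Intrinsics K: fx=803.2, fy=674.5, cx=321.1, cy=223.9
Marker side s = 0.241 m; corners in marker frame (Z=0):
  M0 = (-0.1205, +0.1205, 0)
  M1 = (+0.1205, +0.1205, 0)
  M2 = (+0.1205, -0.1205, 0)
  M3 = (-0.1205, -0.1205, 0)
Detected image corners:
  c0 = (166.882822, 283.040296) px
  c1 = (502.963266, 310.231611) px
  c2 = (500.016311, 86.621372) px
  c3 = (218.797644, 66.069115) px
Planar DLT: solve 8×8 A·h = b for H (H[2,2]=1):
  H  [+1255.00547 -359.48802 +347.42617]
  H  [+89.47861 +775.78836 +176.59009]
  H  [-0.04474 -0.74109 +1.00000]
B = K⁻¹H; ‖b₁‖=1.587894, ‖b₂‖=1.587894; λ = 2/(‖b₁‖+‖b₂‖) = 0.629765, sign → tz>0 ⇒ λ=+0.629765
r₁ = λ·B[:,0] = (+0.99528,+0.09290,-0.02818); r₂ = λ·B[:,1] = (-0.09528,+0.87926,-0.46671)
r₃ = r₁×r₂ = (-0.01858,+0.46719,+0.88396); SVD([r₁ r₂ r₃]) → R = UVᵀ:
  R  [+0.99528 -0.09528 -0.01858]
  R  [+0.09290 +0.87926 +0.46719]
  R  [-0.02818 -0.46671 +0.88396]
t = (+0.02064, -0.04417, +0.62976) m
tr R = 2.758497; θ = arccos((tr R − 1)/2) = 0.496514 rad = 28.448°
axis k = ((R−Rᵀ)₃₂, (R−Rᵀ)₁₃, (R−Rᵀ)₂₁) / (2 sinθ) = (-0.980247, +0.010074, +0.197518)
rvec = θ·k = (-0.486707, +0.005002, +0.098070)

rvec=(-0.4867, 0.0050, 0.0981) tvec=(0.0206, -0.0442, 0.6298)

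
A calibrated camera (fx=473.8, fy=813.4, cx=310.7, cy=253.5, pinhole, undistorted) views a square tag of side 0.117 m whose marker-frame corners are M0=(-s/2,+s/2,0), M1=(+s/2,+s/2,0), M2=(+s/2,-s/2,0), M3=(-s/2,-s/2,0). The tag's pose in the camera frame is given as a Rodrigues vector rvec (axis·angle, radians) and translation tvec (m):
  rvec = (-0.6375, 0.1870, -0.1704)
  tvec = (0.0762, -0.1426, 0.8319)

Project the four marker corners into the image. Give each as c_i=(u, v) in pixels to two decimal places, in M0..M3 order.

c0=(325.65, 168.69) c1=(393.97, 141.30) c2=(380.68, 63.04) c3=(318.10, 89.48)

Intrinsics K: fx=473.8, fy=813.4, cx=310.7, cy=253.5
Marker side s = 0.117 m; corners in marker frame (Z=0):
  M0 = (-0.0585, +0.0585, 0)
  M1 = (+0.0585, +0.0585, 0)
  M2 = (+0.0585, -0.0585, 0)
  M3 = (-0.0585, -0.0585, 0)
rvec = (-0.6375, 0.1870, -0.1704), |rvec| = θ = 0.68587 rad = 39.297°
Rodrigues: sinθ=0.63334, 1−cosθ=0.22613; R = I + sinθ·[k]× + (1−cosθ)·[k]×²:
    [+0.96923 +0.10005 +0.22490]
    [-0.21466 +0.79068 +0.57336]
    [-0.12046 -0.60400 +0.78783]
t = (0.0762, -0.1426, 0.8319) m
M0: Pc = R·M0+t = (+0.02535, -0.08379, +0.80361); u = 473.8·(+0.02535)/0.80361 + 310.7 = 325.6475, v = 813.4·(-0.08379)/0.80361 + 253.5 = 168.6918
M1: Pc = R·M1+t = (+0.13875, -0.10890, +0.78952); u = 473.8·(+0.13875)/0.78952 + 310.7 = 393.9672, v = 813.4·(-0.10890)/0.78952 + 253.5 = 141.3034
M2: Pc = R·M2+t = (+0.12705, -0.20141, +0.86019); u = 473.8·(+0.12705)/0.86019 + 310.7 = 380.6791, v = 813.4·(-0.20141)/0.86019 + 253.5 = 63.0429
M3: Pc = R·M3+t = (+0.01365, -0.17630, +0.87428); u = 473.8·(+0.01365)/0.87428 + 310.7 = 318.0959, v = 813.4·(-0.17630)/0.87428 + 253.5 = 89.4791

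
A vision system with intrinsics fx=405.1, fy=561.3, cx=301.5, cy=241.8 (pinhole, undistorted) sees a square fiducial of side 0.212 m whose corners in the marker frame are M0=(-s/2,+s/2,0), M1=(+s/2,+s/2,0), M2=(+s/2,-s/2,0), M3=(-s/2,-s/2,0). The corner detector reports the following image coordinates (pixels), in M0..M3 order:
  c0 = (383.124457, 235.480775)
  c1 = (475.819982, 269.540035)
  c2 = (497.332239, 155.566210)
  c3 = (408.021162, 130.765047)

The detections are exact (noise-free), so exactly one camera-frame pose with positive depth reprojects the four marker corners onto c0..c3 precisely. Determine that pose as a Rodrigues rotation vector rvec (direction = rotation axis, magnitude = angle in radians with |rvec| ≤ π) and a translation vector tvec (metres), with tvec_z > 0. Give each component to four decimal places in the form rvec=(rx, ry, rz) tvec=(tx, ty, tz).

rvec=(-0.3081, 0.2824, 0.3192) tvec=(0.3290, -0.0789, 0.9637)

Intrinsics K: fx=405.1, fy=561.3, cx=301.5, cy=241.8
Marker side s = 0.212 m; corners in marker frame (Z=0):
  M0 = (-0.1060, +0.1060, 0)
  M1 = (+0.1060, +0.1060, 0)
  M2 = (+0.1060, -0.1060, 0)
  M3 = (-0.1060, -0.1060, 0)
Detected image corners:
  c0 = (383.124457, 235.480775) px
  c1 = (475.819982, 269.540035) px
  c2 = (497.332239, 155.566210) px
  c3 = (408.021162, 130.765047) px
Planar DLT: solve 8×8 A·h = b for H (H[2,2]=1):
  H  [+283.68587 -224.17349 +439.80408]
  H  [+73.02400 +463.68418 +195.82037]
  H  [-0.32955 -0.25946 +1.00000]
B = K⁻¹H; ‖b₁‖=1.037640, ‖b₂‖=1.037640; λ = 2/(‖b₁‖+‖b₂‖) = 0.963725, sign → tz>0 ⇒ λ=+0.963725
r₁ = λ·B[:,0] = (+0.91126,+0.26219,-0.31759); r₂ = λ·B[:,1] = (-0.34721,+0.90384,-0.25004)
r₃ = r₁×r₂ = (+0.22149,+0.33813,+0.91466); SVD([r₁ r₂ r₃]) → R = UVᵀ:
  R  [+0.91126 -0.34721 +0.22149]
  R  [+0.26219 +0.90384 +0.33813]
  R  [-0.31759 -0.25004 +0.91466]
t = (+0.32902, -0.07894, +0.96373) m
tr R = 2.729760; θ = arccos((tr R − 1)/2) = 0.525885 rad = 30.131°
axis k = ((R−Rᵀ)₃₂, (R−Rᵀ)₁₃, (R−Rᵀ)₂₁) / (2 sinθ) = (-0.585852, +0.536964, +0.606998)
rvec = θ·k = (-0.308091, +0.282381, +0.319211)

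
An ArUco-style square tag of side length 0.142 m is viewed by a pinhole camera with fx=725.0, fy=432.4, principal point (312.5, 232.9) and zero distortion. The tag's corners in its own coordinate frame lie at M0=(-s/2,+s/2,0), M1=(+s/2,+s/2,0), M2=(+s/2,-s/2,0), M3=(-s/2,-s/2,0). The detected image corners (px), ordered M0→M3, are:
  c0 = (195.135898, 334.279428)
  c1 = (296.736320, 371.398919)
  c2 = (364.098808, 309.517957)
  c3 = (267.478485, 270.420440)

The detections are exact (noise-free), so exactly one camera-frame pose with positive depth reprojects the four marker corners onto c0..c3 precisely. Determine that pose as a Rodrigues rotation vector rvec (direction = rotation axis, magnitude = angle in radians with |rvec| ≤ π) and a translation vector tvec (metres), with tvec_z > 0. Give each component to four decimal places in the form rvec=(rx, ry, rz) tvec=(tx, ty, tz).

Intrinsics K: fx=725.0, fy=432.4, cx=312.5, cy=232.9
Marker side s = 0.142 m; corners in marker frame (Z=0):
  M0 = (-0.0710, +0.0710, 0)
  M1 = (+0.0710, +0.0710, 0)
  M2 = (+0.0710, -0.0710, 0)
  M3 = (-0.0710, -0.0710, 0)
Detected image corners:
  c0 = (195.135898, 334.279428) px
  c1 = (296.736320, 371.398919) px
  c2 = (364.098808, 309.517957) px
  c3 = (267.478485, 270.420440) px
Planar DLT: solve 8×8 A·h = b for H (H[2,2]=1):
  H  [+783.59980 -530.44480 +282.28086]
  H  [+366.63688 +398.07333 +321.50836]
  H  [+0.30553 -0.13852 +1.00000]
B = K⁻¹H; ‖b₁‖=1.208787, ‖b₂‖=1.208786; λ = 2/(‖b₁‖+‖b₂‖) = 0.827276, sign → tz>0 ⇒ λ=+0.827276
r₁ = λ·B[:,0] = (+0.78520,+0.56532,+0.25276); r₂ = λ·B[:,1] = (-0.55588,+0.82333,-0.11460)
r₃ = r₁×r₂ = (-0.27289,-0.05052,+0.96072); SVD([r₁ r₂ r₃]) → R = UVᵀ:
  R  [+0.78520 -0.55588 -0.27289]
  R  [+0.56532 +0.82333 -0.05052]
  R  [+0.25276 -0.11460 +0.96072]
t = (-0.03448, +0.16953, +0.82728) m
tr R = 2.569240; θ = arccos((tr R − 1)/2) = 0.668713 rad = 38.314°
axis k = ((R−Rᵀ)₃₂, (R−Rᵀ)₁₃, (R−Rᵀ)₂₁) / (2 sinθ) = (-0.051675, -0.423921, +0.904224)
rvec = θ·k = (-0.034556, -0.283482, +0.604666)

rvec=(-0.0346, -0.2835, 0.6047) tvec=(-0.0345, 0.1695, 0.8273)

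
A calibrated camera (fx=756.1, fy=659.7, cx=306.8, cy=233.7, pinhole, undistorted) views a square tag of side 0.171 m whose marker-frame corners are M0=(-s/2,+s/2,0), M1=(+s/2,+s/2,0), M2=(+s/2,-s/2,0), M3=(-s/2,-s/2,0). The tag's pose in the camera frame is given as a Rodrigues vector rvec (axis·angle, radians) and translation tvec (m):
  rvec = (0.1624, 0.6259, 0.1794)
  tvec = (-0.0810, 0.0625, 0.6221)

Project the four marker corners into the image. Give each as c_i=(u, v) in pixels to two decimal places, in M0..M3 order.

c0=(131.97, 355.66) c1=(277.41, 416.69) c2=(302.82, 231.10) c3=(145.83, 194.31)

Intrinsics K: fx=756.1, fy=659.7, cx=306.8, cy=233.7
Marker side s = 0.171 m; corners in marker frame (Z=0):
  M0 = (-0.0855, +0.0855, 0)
  M1 = (+0.0855, +0.0855, 0)
  M2 = (+0.0855, -0.0855, 0)
  M3 = (-0.0855, -0.0855, 0)
rvec = (0.1624, 0.6259, 0.1794), |rvec| = θ = 0.67105 rad = 38.448°
Rodrigues: sinθ=0.62181, 1−cosθ=0.21683; R = I + sinθ·[k]× + (1−cosθ)·[k]×²:
    [+0.79587 -0.11729 +0.59400]
    [+0.21518 +0.97180 -0.09642]
    [-0.56594 +0.20455 +0.79867]
t = (-0.0810, 0.0625, 0.6221) m
M0: Pc = R·M0+t = (-0.15908, +0.12719, +0.68798); u = 756.1·(-0.15908)/0.68798 + 306.8 = 131.9734, v = 659.7·(+0.12719)/0.68798 + 233.7 = 355.6635
M1: Pc = R·M1+t = (-0.02298, +0.16399, +0.59120); u = 756.1·(-0.02298)/0.59120 + 306.8 = 277.4082, v = 659.7·(+0.16399)/0.59120 + 233.7 = 416.6873
M2: Pc = R·M2+t = (-0.00292, -0.00219, +0.55622); u = 756.1·(-0.00292)/0.55622 + 306.8 = 302.8241, v = 659.7·(-0.00219)/0.55622 + 233.7 = 231.1010
M3: Pc = R·M3+t = (-0.13902, -0.03899, +0.65300); u = 756.1·(-0.13902)/0.65300 + 306.8 = 145.8323, v = 659.7·(-0.03899)/0.65300 + 233.7 = 194.3128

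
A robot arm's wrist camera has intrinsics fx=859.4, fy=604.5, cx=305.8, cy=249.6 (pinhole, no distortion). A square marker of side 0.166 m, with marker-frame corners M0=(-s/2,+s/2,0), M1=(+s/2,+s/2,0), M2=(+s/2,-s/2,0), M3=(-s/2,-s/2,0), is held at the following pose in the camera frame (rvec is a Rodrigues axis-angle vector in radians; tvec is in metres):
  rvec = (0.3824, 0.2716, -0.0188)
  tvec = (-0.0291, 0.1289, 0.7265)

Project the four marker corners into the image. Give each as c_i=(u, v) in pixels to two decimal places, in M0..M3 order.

Intrinsics K: fx=859.4, fy=604.5, cx=305.8, cy=249.6
Marker side s = 0.166 m; corners in marker frame (Z=0):
  M0 = (-0.0830, +0.0830, 0)
  M1 = (+0.0830, +0.0830, 0)
  M2 = (+0.0830, -0.0830, 0)
  M3 = (-0.0830, -0.0830, 0)
rvec = (0.3824, 0.2716, -0.0188), |rvec| = θ = 0.46941 rad = 26.895°
Rodrigues: sinθ=0.45236, 1−cosθ=0.10817; R = I + sinθ·[k]× + (1−cosθ)·[k]×²:
    [+0.96362 +0.06910 +0.25821]
    [+0.03287 +0.92804 -0.37102]
    [-0.26526 +0.36600 +0.89201]
t = (-0.0291, 0.1289, 0.7265) m
M0: Pc = R·M0+t = (-0.10334, +0.20320, +0.77890); u = 859.4·(-0.10334)/0.77890 + 305.8 = 191.7738, v = 604.5·(+0.20320)/0.77890 + 249.6 = 407.3032
M1: Pc = R·M1+t = (+0.05662, +0.20866, +0.73486); u = 859.4·(+0.05662)/0.73486 + 305.8 = 372.0102, v = 604.5·(+0.20866)/0.73486 + 249.6 = 421.2409
M2: Pc = R·M2+t = (+0.04514, +0.05460, +0.67410); u = 859.4·(+0.04514)/0.67410 + 305.8 = 363.3540, v = 604.5·(+0.05460)/0.67410 + 249.6 = 298.5625
M3: Pc = R·M3+t = (-0.11482, +0.04914, +0.71814); u = 859.4·(-0.11482)/0.71814 + 305.8 = 168.3998, v = 604.5·(+0.04914)/0.71814 + 249.6 = 290.9678

c0=(191.77, 407.30) c1=(372.01, 421.24) c2=(363.35, 298.56) c3=(168.40, 290.97)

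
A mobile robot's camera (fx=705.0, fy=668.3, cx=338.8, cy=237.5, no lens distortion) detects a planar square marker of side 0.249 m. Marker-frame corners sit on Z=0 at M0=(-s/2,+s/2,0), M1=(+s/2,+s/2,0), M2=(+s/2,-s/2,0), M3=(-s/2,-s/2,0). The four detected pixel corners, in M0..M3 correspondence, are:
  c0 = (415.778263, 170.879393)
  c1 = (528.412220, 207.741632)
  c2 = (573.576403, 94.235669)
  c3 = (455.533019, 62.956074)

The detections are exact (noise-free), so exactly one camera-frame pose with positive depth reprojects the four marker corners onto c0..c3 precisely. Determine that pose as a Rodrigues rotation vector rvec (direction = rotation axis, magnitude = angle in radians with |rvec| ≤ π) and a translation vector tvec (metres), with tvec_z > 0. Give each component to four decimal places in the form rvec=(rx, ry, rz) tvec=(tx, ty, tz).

Intrinsics K: fx=705.0, fy=668.3, cx=338.8, cy=237.5
Marker side s = 0.249 m; corners in marker frame (Z=0):
  M0 = (-0.1245, +0.1245, 0)
  M1 = (+0.1245, +0.1245, 0)
  M2 = (+0.1245, -0.1245, 0)
  M3 = (-0.1245, -0.1245, 0)
Detected image corners:
  c0 = (415.778263, 170.879393) px
  c1 = (528.412220, 207.741632) px
  c2 = (573.576403, 94.235669) px
  c3 = (455.533019, 62.956074) px
Planar DLT: solve 8×8 A·h = b for H (H[2,2]=1):
  H  [+347.64917 -119.77281 +491.37496]
  H  [+105.63349 +458.00411 +134.16152]
  H  [-0.23396 +0.10223 +1.00000]
B = K⁻¹H; ‖b₁‖=0.692544, ‖b₂‖=0.692544; λ = 2/(‖b₁‖+‖b₂‖) = 1.443952, sign → tz>0 ⇒ λ=+1.443952
r₁ = λ·B[:,0] = (+0.87439,+0.34829,-0.33783); r₂ = λ·B[:,1] = (-0.31625,+0.93712,+0.14761)
r₃ = r₁×r₂ = (+0.36800,-0.02223,+0.92956); SVD([r₁ r₂ r₃]) → R = UVᵀ:
  R  [+0.87439 -0.31625 +0.36800]
  R  [+0.34829 +0.93712 -0.02223]
  R  [-0.33783 +0.14761 +0.92956]
t = (+0.31250, -0.22328, +1.44395) m
tr R = 2.741073; θ = arccos((tr R − 1)/2) = 0.514505 rad = 29.479°
axis k = ((R−Rᵀ)₃₂, (R−Rᵀ)₁₃, (R−Rᵀ)₂₁) / (2 sinθ) = (+0.172564, +0.717159, +0.675207)
rvec = θ·k = (+0.088785, +0.368982, +0.347397)

rvec=(0.0888, 0.3690, 0.3474) tvec=(0.3125, -0.2233, 1.4440)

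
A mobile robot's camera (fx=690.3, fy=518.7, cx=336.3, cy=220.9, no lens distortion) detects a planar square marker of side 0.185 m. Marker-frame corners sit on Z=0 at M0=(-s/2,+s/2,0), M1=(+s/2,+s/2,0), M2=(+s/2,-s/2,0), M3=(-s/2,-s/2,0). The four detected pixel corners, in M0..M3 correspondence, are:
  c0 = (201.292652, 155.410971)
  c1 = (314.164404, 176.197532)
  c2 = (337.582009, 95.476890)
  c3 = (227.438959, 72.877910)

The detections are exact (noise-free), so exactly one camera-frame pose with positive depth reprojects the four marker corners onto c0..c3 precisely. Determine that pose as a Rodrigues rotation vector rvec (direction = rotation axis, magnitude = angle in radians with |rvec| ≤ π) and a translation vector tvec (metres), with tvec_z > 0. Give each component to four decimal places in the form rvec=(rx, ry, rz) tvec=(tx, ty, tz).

rvec=(-0.0938, -0.1766, 0.2176) tvec=(-0.1058, -0.2074, 1.1187)

Intrinsics K: fx=690.3, fy=518.7, cx=336.3, cy=220.9
Marker side s = 0.185 m; corners in marker frame (Z=0):
  M0 = (-0.0925, +0.0925, 0)
  M1 = (+0.0925, +0.0925, 0)
  M2 = (+0.0925, -0.0925, 0)
  M3 = (-0.0925, -0.0925, 0)
Detected image corners:
  c0 = (201.292652, 155.410971) px
  c1 = (314.164404, 176.197532) px
  c2 = (337.582009, 95.476890) px
  c3 = (227.438959, 72.877910) px
Planar DLT: solve 8×8 A·h = b for H (H[2,2]=1):
  H  [+642.25239 -160.79092 +270.98942]
  H  [+135.61696 +428.69666 +124.76139]
  H  [+0.14652 -0.09971 +1.00000]
B = K⁻¹H; ‖b₁‖=0.893867, ‖b₂‖=0.893867; λ = 2/(‖b₁‖+‖b₂‖) = 1.118735, sign → tz>0 ⇒ λ=+1.118735
r₁ = λ·B[:,0] = (+0.96101,+0.22269,+0.16392); r₂ = λ·B[:,1] = (-0.20624,+0.97212,-0.11155)
r₃ = r₁×r₂ = (-0.18419,+0.07340,+0.98015); SVD([r₁ r₂ r₃]) → R = UVᵀ:
  R  [+0.96101 -0.20624 -0.18419]
  R  [+0.22269 +0.97212 +0.07340]
  R  [+0.16392 -0.11155 +0.98015]
t = (-0.10585, -0.20735, +1.11873) m
tr R = 2.913279; θ = arccos((tr R − 1)/2) = 0.295560 rad = 16.934°
axis k = ((R−Rᵀ)₃₂, (R−Rᵀ)₁₃, (R−Rᵀ)₂₁) / (2 sinθ) = (-0.317481, -0.597552, +0.736300)
rvec = θ·k = (-0.093835, -0.176612, +0.217621)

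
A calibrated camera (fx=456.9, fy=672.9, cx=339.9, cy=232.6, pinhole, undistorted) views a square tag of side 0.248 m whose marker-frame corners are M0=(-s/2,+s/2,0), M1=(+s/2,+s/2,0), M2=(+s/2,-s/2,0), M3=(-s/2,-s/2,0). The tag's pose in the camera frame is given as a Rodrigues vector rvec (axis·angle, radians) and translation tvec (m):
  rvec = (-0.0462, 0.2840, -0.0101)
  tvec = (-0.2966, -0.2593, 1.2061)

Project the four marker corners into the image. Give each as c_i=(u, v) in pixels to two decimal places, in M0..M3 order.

c0=(186.29, 159.92) c1=(270.46, 153.23) c2=(270.82, 12.42) c3=(187.41, 26.88)

Intrinsics K: fx=456.9, fy=672.9, cx=339.9, cy=232.6
Marker side s = 0.248 m; corners in marker frame (Z=0):
  M0 = (-0.1240, +0.1240, 0)
  M1 = (+0.1240, +0.1240, 0)
  M2 = (+0.1240, -0.1240, 0)
  M3 = (-0.1240, -0.1240, 0)
rvec = (-0.0462, 0.2840, -0.0101), |rvec| = θ = 0.28791 rad = 16.496°
Rodrigues: sinθ=0.28395, 1−cosθ=0.04116; R = I + sinθ·[k]× + (1−cosθ)·[k]×²:
    [+0.95990 +0.00345 +0.28032]
    [-0.01648 +0.99889 +0.04414]
    [-0.27986 -0.04699 +0.95889]
t = (-0.2966, -0.2593, 1.2061) m
M0: Pc = R·M0+t = (-0.41520, -0.13339, +1.23498); u = 456.9·(-0.41520)/1.23498 + 339.9 = 186.2898, v = 672.9·(-0.13339)/1.23498 + 232.6 = 159.9174
M1: Pc = R·M1+t = (-0.17715, -0.13748, +1.16557); u = 456.9·(-0.17715)/1.16557 + 339.9 = 270.4596, v = 672.9·(-0.13748)/1.16557 + 232.6 = 153.2305
M2: Pc = R·M2+t = (-0.17800, -0.38521, +1.17722); u = 456.9·(-0.17800)/1.17722 + 339.9 = 270.8153, v = 672.9·(-0.38521)/1.17722 + 232.6 = 12.4170
M3: Pc = R·M3+t = (-0.41605, -0.38112, +1.24663); u = 456.9·(-0.41605)/1.24663 + 339.9 = 187.4125, v = 672.9·(-0.38112)/1.24663 + 232.6 = 26.8812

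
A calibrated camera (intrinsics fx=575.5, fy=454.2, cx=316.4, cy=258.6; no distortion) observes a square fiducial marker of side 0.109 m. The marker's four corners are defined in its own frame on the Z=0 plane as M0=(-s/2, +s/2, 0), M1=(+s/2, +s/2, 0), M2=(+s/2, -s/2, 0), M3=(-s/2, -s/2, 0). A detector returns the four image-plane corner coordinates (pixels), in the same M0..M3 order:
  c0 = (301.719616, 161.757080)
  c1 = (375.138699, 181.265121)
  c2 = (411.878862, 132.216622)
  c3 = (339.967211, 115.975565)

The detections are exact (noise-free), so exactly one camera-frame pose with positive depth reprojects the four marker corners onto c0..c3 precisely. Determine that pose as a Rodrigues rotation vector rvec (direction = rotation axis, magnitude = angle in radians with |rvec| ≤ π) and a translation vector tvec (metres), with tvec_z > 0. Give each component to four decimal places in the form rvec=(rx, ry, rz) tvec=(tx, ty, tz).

rvec=(-0.4265, 0.2871, 0.4570) tvec=(0.0535, -0.1878, 0.7645)

Intrinsics K: fx=575.5, fy=454.2, cx=316.4, cy=258.6
Marker side s = 0.109 m; corners in marker frame (Z=0):
  M0 = (-0.0545, +0.0545, 0)
  M1 = (+0.0545, +0.0545, 0)
  M2 = (+0.0545, -0.0545, 0)
  M3 = (-0.0545, -0.0545, 0)
Detected image corners:
  c0 = (301.719616, 161.757080) px
  c1 = (375.138699, 181.265121) px
  c2 = (411.878862, 132.216622) px
  c3 = (339.967211, 115.975565) px
Planar DLT: solve 8×8 A·h = b for H (H[2,2]=1):
  H  [+498.93037 -498.59334 +356.68893]
  H  [+94.29469 +370.70950 +147.01643]
  H  [-0.46913 -0.43238 +1.00000]
B = K⁻¹H; ‖b₁‖=1.307960, ‖b₂‖=1.307960; λ = 2/(‖b₁‖+‖b₂‖) = 0.764549, sign → tz>0 ⇒ λ=+0.764549
r₁ = λ·B[:,0] = (+0.86002,+0.36294,-0.35867); r₂ = λ·B[:,1] = (-0.48063,+0.81223,-0.33058)
r₃ = r₁×r₂ = (+0.17134,+0.45669,+0.87297); SVD([r₁ r₂ r₃]) → R = UVᵀ:
  R  [+0.86002 -0.48063 +0.17134]
  R  [+0.36294 +0.81223 +0.45669]
  R  [-0.35867 -0.33058 +0.87297]
t = (+0.05352, -0.18783, +0.76455) m
tr R = 2.545212; θ = arccos((tr R − 1)/2) = 0.687860 rad = 39.411°
axis k = ((R−Rᵀ)₃₂, (R−Rᵀ)₁₃, (R−Rᵀ)₂₁) / (2 sinθ) = (-0.620008, +0.417411, +0.664348)
rvec = θ·k = (-0.426479, +0.287120, +0.456979)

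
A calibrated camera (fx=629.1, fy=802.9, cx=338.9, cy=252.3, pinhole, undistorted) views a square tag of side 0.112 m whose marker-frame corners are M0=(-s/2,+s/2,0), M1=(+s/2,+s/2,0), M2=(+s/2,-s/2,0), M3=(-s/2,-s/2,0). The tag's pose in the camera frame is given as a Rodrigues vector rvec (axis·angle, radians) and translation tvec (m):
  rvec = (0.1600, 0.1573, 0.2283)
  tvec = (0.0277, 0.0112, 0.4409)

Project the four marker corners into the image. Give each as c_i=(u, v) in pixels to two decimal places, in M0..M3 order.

c0=(286.70, 343.00) c1=(437.86, 394.21) c2=(477.71, 196.60) c3=(318.40, 149.99)

Intrinsics K: fx=629.1, fy=802.9, cx=338.9, cy=252.3
Marker side s = 0.112 m; corners in marker frame (Z=0):
  M0 = (-0.0560, +0.0560, 0)
  M1 = (+0.0560, +0.0560, 0)
  M2 = (+0.0560, -0.0560, 0)
  M3 = (-0.0560, -0.0560, 0)
rvec = (0.1600, 0.1573, 0.2283), |rvec| = θ = 0.32010 rad = 18.340°
Rodrigues: sinθ=0.31466, 1−cosθ=0.05080; R = I + sinθ·[k]× + (1−cosθ)·[k]×²:
    [+0.96189 -0.21194 +0.17274]
    [+0.23690 +0.96147 -0.13948]
    [-0.13652 +0.17508 +0.97504]
t = (0.0277, 0.0112, 0.4409) m
M0: Pc = R·M0+t = (-0.03803, +0.05178, +0.45835); u = 629.1·(-0.03803)/0.45835 + 338.9 = 286.6957, v = 802.9·(+0.05178)/0.45835 + 252.3 = 342.9971
M1: Pc = R·M1+t = (+0.06970, +0.07831, +0.44306); u = 629.1·(+0.06970)/0.44306 + 338.9 = 437.8630, v = 802.9·(+0.07831)/0.44306 + 252.3 = 394.2086
M2: Pc = R·M2+t = (+0.09343, -0.02938, +0.42345); u = 629.1·(+0.09343)/0.42345 + 338.9 = 477.7120, v = 802.9·(-0.02938)/0.42345 + 252.3 = 196.6004
M3: Pc = R·M3+t = (-0.01430, -0.05591, +0.43874); u = 629.1·(-0.01430)/0.43874 + 338.9 = 318.3995, v = 802.9·(-0.05591)/0.43874 + 252.3 = 149.9866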